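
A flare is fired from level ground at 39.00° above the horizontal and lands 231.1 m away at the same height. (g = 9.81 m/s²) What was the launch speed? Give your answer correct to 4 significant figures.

On level ground, R = v₀² sin(2θ) / g, so v₀ = √(R g / sin 2θ).
sin(2 × 39.00°) = 0.9781.
v₀ = √(231.1 × 9.81 / 0.9781) = √2317.9 = 48.14 m/s.

48.14 m/s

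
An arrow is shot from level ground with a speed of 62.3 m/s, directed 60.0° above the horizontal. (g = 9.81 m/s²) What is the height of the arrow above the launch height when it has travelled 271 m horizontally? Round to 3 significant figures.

v_x = 62.3 cos 60.0° = 31.15 m/s, v_y0 = 62.3 sin 60.0° = 53.95 m/s.
Time to reach x = 271 m: t = x / v_x = 271 / 31.15 = 8.700 s.
y = v_y0 t − ½ g t² = 53.95×8.700 − 4.905×8.700² = 98.1 m.

98.1 m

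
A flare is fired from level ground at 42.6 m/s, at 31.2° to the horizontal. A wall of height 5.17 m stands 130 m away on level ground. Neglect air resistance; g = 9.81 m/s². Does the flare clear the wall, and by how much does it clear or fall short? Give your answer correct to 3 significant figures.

v_x = 42.6 cos 31.2° = 36.44 m/s; v_y0 = 42.6 sin 31.2° = 22.07 m/s.
Time to reach the wall: t = 130 / 36.44 = 3.568 s.
Height at that point: y = 22.07×3.568 − 4.905×3.568² = 16.30 m.
That is 16.30 − 5.17 = 11.1 m above the top of the wall, so the flare clears it.

Yes — it clears the wall by 11.1 m.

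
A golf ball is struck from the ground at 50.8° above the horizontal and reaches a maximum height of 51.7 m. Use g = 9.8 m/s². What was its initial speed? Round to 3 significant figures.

At maximum height v_y = 0, so (v₀ sin θ)² = 2 g H.
v₀ sin 50.8° = √(2 × 9.8 × 51.7) = 31.83 m/s.
v₀ = 31.83 / sin 50.8° = 31.83 / 0.7749 = 41.1 m/s.

41.1 m/s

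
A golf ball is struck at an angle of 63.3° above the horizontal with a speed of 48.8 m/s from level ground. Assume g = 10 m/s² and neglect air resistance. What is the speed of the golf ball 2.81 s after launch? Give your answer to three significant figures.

26.9 m/s

v_x = 48.8 cos 63.3° = 21.93 m/s (constant).
v_y(t) = 48.8 sin 63.3° − g t = 43.60 − 10 × 2.81 = 15.50 m/s.
Speed = √(v_x² + v_y²) = √(480.9 + 240.2) = 26.9 m/s.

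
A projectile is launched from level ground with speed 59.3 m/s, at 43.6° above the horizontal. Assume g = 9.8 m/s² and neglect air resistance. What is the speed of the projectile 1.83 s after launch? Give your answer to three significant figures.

48.7 m/s

v_x = 59.3 cos 43.6° = 42.94 m/s (constant).
v_y(t) = 59.3 sin 43.6° − g t = 40.89 − 9.8 × 1.83 = 22.96 m/s.
Speed = √(v_x² + v_y²) = √(1844 + 527.2) = 48.7 m/s.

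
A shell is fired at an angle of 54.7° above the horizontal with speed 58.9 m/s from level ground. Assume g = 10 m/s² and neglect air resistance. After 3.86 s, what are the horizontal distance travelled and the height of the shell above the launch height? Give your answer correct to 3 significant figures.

x = 131 m, y = 111 m

v_x = 58.9 cos 54.7° = 34.04 m/s; v_y0 = 58.9 sin 54.7° = 48.07 m/s.
x = v_x t = 34.04 × 3.86 = 131 m.
y = v_y0 t − ½ g t² = 48.07×3.86 − 5.000×3.86² = 111 m.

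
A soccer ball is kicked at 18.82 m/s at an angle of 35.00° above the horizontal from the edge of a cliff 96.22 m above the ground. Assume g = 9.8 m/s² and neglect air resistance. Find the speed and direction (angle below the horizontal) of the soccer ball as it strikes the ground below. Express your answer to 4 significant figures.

v_x = 18.82 cos 35.00° = 15.416 m/s (constant).
|v_y| at impact = √((10.795)² + 2×9.8×96.22) = 44.749 m/s.
Speed = √(15.416² + 44.749²) = 47.33 m/s; angle = arctan(44.749/15.416) = 70.99° below horizontal.

47.33 m/s at 70.99° below the horizontal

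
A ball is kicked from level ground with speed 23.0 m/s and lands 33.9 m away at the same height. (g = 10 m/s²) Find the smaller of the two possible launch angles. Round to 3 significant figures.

Level-ground range: R = v₀² sin(2θ)/g ⇒ sin 2θ = R g / v₀² = 33.9×10/23.0² = 0.6408.
2θ = arcsin(0.6408) = 39.85° or 180° − 39.85° = 140.15°.
So θ = 19.9° or θ = 70.1°.

19.9°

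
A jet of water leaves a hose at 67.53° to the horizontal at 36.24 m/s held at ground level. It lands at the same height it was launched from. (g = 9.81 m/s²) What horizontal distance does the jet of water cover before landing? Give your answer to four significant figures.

For level ground, R = v₀² sin(2θ) / g.
sin(2 × 67.53°) = sin 135.06° = 0.7064.
R = (36.24)² × 0.7064 / 9.81 = 94.57 m.

94.57 m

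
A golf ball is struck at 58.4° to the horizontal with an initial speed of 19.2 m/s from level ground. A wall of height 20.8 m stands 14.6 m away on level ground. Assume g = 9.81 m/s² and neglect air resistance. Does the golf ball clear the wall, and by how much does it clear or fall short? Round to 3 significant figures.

v_x = 19.2 cos 58.4° = 10.06 m/s; v_y0 = 19.2 sin 58.4° = 16.35 m/s.
Time to reach the wall: t = 14.6 / 10.06 = 1.451 s.
Height at that point: y = 16.35×1.451 − 4.905×1.451² = 13.40 m.
That is 20.8 − 13.40 = 7.40 m below the top of the wall, so the golf ball does not clear it.

No — it falls 7.40 m short of clearing the wall.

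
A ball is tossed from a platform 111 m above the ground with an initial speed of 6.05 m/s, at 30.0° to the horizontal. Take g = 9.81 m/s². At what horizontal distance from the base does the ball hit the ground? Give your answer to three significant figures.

Components: v_x = 6.05 cos 30.0° = 5.239 m/s, v_y = 6.05 sin 30.0° = 3.025 m/s.
Vertical: 0 = 111 + 3.025 t − ½(9.81) t² ⇒ 4.905 t² − 3.025 t − 111 = 0.
t = [3.025 + √(9.151 + 2178)] / 9.810 = 5.076 s.
Horizontal: R = v_x · t = 5.239 × 5.076 = 26.6 m.

26.6 m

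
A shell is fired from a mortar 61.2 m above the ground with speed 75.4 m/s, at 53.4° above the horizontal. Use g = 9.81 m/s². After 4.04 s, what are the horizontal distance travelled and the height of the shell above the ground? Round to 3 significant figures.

x = 182 m, y = 226 m

v_x = 75.4 cos 53.4° = 44.96 m/s; v_y0 = 75.4 sin 53.4° = 60.53 m/s.
x = v_x t = 44.96 × 4.04 = 182 m.
y = 61.2 + v_y0 t − ½ g t² = 226 m.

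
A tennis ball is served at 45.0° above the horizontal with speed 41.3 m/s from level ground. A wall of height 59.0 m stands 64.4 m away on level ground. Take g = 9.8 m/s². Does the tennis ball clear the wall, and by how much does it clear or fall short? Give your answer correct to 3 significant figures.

No — it falls 18.4 m short of clearing the wall.

v_x = 41.3 cos 45.0° = 29.20 m/s; v_y0 = 41.3 sin 45.0° = 29.20 m/s.
Time to reach the wall: t = 64.4 / 29.20 = 2.205 s.
Height at that point: y = 29.20×2.205 − 4.900×2.205² = 40.56 m.
That is 59.0 − 40.56 = 18.4 m below the top of the wall, so the tennis ball does not clear it.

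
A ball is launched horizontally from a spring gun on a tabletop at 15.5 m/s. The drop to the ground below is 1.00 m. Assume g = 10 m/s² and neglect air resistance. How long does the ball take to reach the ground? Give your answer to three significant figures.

The horizontal speed doesn't affect the fall. With v_y0 = 0, h = ½ g t².
t = √(2 × 1.00 / 10) = √0.2000 = 0.447 s.

0.447 s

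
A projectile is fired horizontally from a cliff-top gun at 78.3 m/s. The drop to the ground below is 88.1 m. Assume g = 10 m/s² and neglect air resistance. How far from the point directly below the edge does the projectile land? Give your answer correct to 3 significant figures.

Initial vertical velocity is zero, so the fall time comes from h = ½ g t²: t = √(2 × 88.1 / 10) = 4.198 s.
Horizontal motion is uniform at 78.3 m/s, so x = 78.3 × 4.198 = 329 m.

329 m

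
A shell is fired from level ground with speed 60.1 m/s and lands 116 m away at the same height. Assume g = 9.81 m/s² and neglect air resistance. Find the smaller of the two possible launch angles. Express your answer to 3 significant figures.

9.18°

Level-ground range: R = v₀² sin(2θ)/g ⇒ sin 2θ = R g / v₀² = 116×9.81/60.1² = 0.3150.
2θ = arcsin(0.3150) = 18.36° or 180° − 18.36° = 161.64°.
So θ = 9.18° or θ = 80.8°.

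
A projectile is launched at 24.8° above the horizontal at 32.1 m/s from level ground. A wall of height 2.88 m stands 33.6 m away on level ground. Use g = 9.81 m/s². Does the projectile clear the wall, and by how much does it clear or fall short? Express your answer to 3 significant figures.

v_x = 32.1 cos 24.8° = 29.14 m/s; v_y0 = 32.1 sin 24.8° = 13.46 m/s.
Time to reach the wall: t = 33.6 / 29.14 = 1.153 s.
Height at that point: y = 13.46×1.153 − 4.905×1.153² = 8.999 m.
That is 8.999 − 2.88 = 6.12 m above the top of the wall, so the projectile clears it.

Yes — it clears the wall by 6.12 m.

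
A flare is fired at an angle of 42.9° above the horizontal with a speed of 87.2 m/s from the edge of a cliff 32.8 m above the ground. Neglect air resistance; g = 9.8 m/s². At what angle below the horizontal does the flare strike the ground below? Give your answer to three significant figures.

45.3°

v_x = 87.2 cos 42.9° = 63.88 m/s.
At impact |v_y| = √(v_y0² + 2 g h) = √(59.36² + 2×9.8×32.8) = 64.55 m/s.
Angle below horizontal = arctan(|v_y| / v_x) = arctan(64.55 / 63.88) = 45.3°.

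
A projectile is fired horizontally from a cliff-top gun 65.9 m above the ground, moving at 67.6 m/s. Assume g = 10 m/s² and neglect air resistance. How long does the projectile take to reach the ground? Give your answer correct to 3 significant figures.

3.63 s

The horizontal speed doesn't affect the fall. With v_y0 = 0, h = ½ g t².
t = √(2 × 65.9 / 10) = √13.18 = 3.63 s.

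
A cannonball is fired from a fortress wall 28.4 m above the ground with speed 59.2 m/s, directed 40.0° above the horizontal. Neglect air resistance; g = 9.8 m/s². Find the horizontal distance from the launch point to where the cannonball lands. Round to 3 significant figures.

Components: v_x = 59.2 cos 40.0° = 45.35 m/s, v_y = 59.2 sin 40.0° = 38.05 m/s.
Vertical: 0 = 28.4 + 38.05 t − ½(9.8) t² ⇒ 4.900 t² − 38.05 t − 28.4 = 0.
t = [38.05 + √(1448 + 556.6)] / 9.800 = 8.451 s.
Horizontal: R = v_x · t = 45.35 × 8.451 = 383 m.

383 m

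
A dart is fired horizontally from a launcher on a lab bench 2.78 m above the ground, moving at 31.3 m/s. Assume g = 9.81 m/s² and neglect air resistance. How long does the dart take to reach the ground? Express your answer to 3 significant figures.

The horizontal speed doesn't affect the fall. With v_y0 = 0, h = ½ g t².
t = √(2 × 2.78 / 9.81) = √0.5668 = 0.753 s.

0.753 s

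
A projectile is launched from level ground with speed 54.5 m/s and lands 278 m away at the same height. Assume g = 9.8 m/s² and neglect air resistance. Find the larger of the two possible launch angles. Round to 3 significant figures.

Level-ground range: R = v₀² sin(2θ)/g ⇒ sin 2θ = R g / v₀² = 278×9.8/54.5² = 0.9172.
2θ = arcsin(0.9172) = 66.52° or 180° − 66.52° = 113.48°.
So θ = 33.3° or θ = 56.7°.

56.7°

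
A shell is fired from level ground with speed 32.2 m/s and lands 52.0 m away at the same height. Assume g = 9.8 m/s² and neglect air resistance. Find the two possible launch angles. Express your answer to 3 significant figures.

14.7° and 75.3°

Level-ground range: R = v₀² sin(2θ)/g ⇒ sin 2θ = R g / v₀² = 52.0×9.8/32.2² = 0.4915.
2θ = arcsin(0.4915) = 29.44° or 180° − 29.44° = 150.56°.
So θ = 14.7° or θ = 75.3°.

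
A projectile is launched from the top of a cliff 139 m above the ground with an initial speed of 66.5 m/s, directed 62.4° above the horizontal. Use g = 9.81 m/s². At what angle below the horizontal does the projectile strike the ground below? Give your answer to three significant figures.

68.6°

v_x = 66.5 cos 62.4° = 30.81 m/s.
At impact |v_y| = √(v_y0² + 2 g h) = √(58.93² + 2×9.81×139) = 78.74 m/s.
Angle below horizontal = arctan(|v_y| / v_x) = arctan(78.74 / 30.81) = 68.6°.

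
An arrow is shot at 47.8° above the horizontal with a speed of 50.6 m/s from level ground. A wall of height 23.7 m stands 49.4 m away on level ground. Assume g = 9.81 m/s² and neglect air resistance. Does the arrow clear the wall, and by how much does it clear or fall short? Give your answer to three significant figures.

v_x = 50.6 cos 47.8° = 33.99 m/s; v_y0 = 50.6 sin 47.8° = 37.48 m/s.
Time to reach the wall: t = 49.4 / 33.99 = 1.453 s.
Height at that point: y = 37.48×1.453 − 4.905×1.453² = 44.10 m.
That is 44.10 − 23.7 = 20.4 m above the top of the wall, so the arrow clears it.

Yes — it clears the wall by 20.4 m.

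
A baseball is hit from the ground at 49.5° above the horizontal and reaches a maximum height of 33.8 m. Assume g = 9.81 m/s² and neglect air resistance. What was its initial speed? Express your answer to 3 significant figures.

33.9 m/s

At maximum height v_y = 0, so (v₀ sin θ)² = 2 g H.
v₀ sin 49.5° = √(2 × 9.81 × 33.8) = 25.75 m/s.
v₀ = 25.75 / sin 49.5° = 25.75 / 0.7604 = 33.9 m/s.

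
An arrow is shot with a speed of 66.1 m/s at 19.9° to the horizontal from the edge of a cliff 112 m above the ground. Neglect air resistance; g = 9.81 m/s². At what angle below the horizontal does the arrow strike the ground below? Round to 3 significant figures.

39.9°

v_x = 66.1 cos 19.9° = 62.15 m/s.
At impact |v_y| = √(v_y0² + 2 g h) = √(22.50² + 2×9.81×112) = 52.00 m/s.
Angle below horizontal = arctan(|v_y| / v_x) = arctan(52.00 / 62.15) = 39.9°.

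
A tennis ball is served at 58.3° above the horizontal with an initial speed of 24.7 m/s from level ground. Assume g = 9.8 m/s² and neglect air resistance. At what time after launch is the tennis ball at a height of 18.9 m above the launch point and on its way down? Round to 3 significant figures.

v_y0 = 24.7 sin 58.3° = 21.02 m/s.
Set y = v_y0 t − ½ g t² = 18.9: 4.900 t² − 21.02 t + 18.9 = 0.
t = [21.02 ± √(441.8 − 370.4)] / 9.8 = (21.02 ± 8.450) / 9.8, giving t = 1.28 s or t = 3.01 s.
On the way down corresponds to the larger root: t = 3.01 s.

3.01 s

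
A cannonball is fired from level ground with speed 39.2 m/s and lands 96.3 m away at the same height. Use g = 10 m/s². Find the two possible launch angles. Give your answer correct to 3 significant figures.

Level-ground range: R = v₀² sin(2θ)/g ⇒ sin 2θ = R g / v₀² = 96.3×10/39.2² = 0.6267.
2θ = arcsin(0.6267) = 38.81° or 180° − 38.81° = 141.19°.
So θ = 19.4° or θ = 70.6°.

19.4° and 70.6°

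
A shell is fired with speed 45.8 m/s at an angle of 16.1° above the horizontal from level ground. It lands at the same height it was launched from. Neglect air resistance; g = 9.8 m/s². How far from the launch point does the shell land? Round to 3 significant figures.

Components: v_x = 45.8 cos 16.1° = 44.00 m/s, v_y = 45.8 sin 16.1° = 12.70 m/s.
Time of flight (same landing height): t = 2 v_y / g = 2 × 12.70 / 9.8 = 2.592 s.
Range: R = v_x · t = 44.00 × 2.592 = 114 m.

114 m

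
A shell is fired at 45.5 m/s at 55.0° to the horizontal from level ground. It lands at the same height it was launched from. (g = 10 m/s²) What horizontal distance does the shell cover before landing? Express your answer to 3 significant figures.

195 m

For level ground, R = v₀² sin(2θ) / g.
sin(2 × 55.0°) = sin 110.0° = 0.9397.
R = (45.5)² × 0.9397 / 10 = 195 m.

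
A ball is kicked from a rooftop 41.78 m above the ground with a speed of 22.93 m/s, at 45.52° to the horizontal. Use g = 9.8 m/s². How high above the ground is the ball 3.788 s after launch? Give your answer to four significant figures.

v_y0 = 22.93 sin 45.52° = 16.360 m/s.
y(t) = 41.78 + v_y0 t − ½ g t² = 41.78 + 16.360×3.788 − ½×9.8×3.788² = 33.44 m.

33.44 m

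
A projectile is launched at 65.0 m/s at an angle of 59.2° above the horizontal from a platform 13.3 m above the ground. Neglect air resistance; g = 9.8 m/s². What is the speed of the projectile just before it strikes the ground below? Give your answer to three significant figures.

67.0 m/s

v_x = 65.0 cos 59.2° = 33.28 m/s is unchanged throughout.
For the vertical component, v_y² = v_y0² + 2 g h = (55.83)² + 2×9.8×13.3 = 3378, so |v_y| = 58.12 m/s.
Impact speed = √(v_x² + v_y²) = √(1108 + 3378) = 67.0 m/s.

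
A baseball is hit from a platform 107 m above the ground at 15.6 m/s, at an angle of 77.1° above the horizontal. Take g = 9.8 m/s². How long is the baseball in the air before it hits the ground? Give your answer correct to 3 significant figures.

6.48 s

Vertical component: v_y = 15.6 sin 77.1° = 15.21 m/s.
Taking up as positive with launch at y = 107 m, landing at y = 0: 0 = 107 + 15.21 t − ½(9.8) t².
Solving 4.900 t² − 15.21 t − 107 = 0 gives t = [15.21 + √(15.21² + 4·4.900·107)] / 9.800 = 6.48 s.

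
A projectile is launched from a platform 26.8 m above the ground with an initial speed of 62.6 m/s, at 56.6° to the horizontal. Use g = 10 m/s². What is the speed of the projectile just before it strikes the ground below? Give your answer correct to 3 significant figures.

v_x = 62.6 cos 56.6° = 34.46 m/s is unchanged throughout.
For the vertical component, v_y² = v_y0² + 2 g h = (52.26)² + 2×10×26.8 = 3267, so |v_y| = 57.16 m/s.
Impact speed = √(v_x² + v_y²) = √(1187 + 3267) = 66.7 m/s.

66.7 m/s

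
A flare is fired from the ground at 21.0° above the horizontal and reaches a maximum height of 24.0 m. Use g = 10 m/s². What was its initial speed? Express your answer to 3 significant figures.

At maximum height v_y = 0, so (v₀ sin θ)² = 2 g H.
v₀ sin 21.0° = √(2 × 10 × 24.0) = 21.91 m/s.
v₀ = 21.91 / sin 21.0° = 21.91 / 0.3584 = 61.1 m/s.

61.1 m/s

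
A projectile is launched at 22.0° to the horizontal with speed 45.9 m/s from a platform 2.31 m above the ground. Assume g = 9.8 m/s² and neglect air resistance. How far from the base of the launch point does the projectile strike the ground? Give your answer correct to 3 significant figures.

155 m

Components: v_x = 45.9 cos 22.0° = 42.56 m/s, v_y = 45.9 sin 22.0° = 17.19 m/s.
Vertical: 0 = 2.31 + 17.19 t − ½(9.8) t² ⇒ 4.900 t² − 17.19 t − 2.31 = 0.
t = [17.19 + √(295.5 + 45.28)] / 9.800 = 3.638 s.
Horizontal: R = v_x · t = 42.56 × 3.638 = 155 m.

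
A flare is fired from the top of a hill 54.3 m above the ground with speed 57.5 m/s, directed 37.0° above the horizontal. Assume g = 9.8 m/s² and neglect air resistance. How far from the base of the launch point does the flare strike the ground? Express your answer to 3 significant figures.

Components: v_x = 57.5 cos 37.0° = 45.92 m/s, v_y = 57.5 sin 37.0° = 34.60 m/s.
Vertical: 0 = 54.3 + 34.60 t − ½(9.8) t² ⇒ 4.900 t² − 34.60 t − 54.3 = 0.
t = [34.60 + √(1197 + 1064)] / 9.800 = 8.383 s.
Horizontal: R = v_x · t = 45.92 × 8.383 = 385 m.

385 m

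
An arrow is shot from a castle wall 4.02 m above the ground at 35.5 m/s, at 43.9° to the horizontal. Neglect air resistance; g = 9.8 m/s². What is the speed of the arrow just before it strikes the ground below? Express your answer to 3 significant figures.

36.6 m/s

v_x = 35.5 cos 43.9° = 25.58 m/s is unchanged throughout.
For the vertical component, v_y² = v_y0² + 2 g h = (24.62)² + 2×9.8×4.02 = 684.9, so |v_y| = 26.17 m/s.
Impact speed = √(v_x² + v_y²) = √(654.3 + 684.9) = 36.6 m/s.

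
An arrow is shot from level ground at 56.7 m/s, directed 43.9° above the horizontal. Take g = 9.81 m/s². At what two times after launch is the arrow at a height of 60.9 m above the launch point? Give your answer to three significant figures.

2.10 s and 5.92 s

v_y0 = 56.7 sin 43.9° = 39.32 m/s.
Set y = v_y0 t − ½ g t² = 60.9: 4.905 t² − 39.32 t + 60.9 = 0.
t = [39.32 ± √(1546 − 1195)] / 9.81 = (39.32 ± 18.73) / 9.81, giving t = 2.10 s or t = 5.92 s.
So the arrow is at 60.9 m at t = 2.10 s (rising) and t = 5.92 s (falling).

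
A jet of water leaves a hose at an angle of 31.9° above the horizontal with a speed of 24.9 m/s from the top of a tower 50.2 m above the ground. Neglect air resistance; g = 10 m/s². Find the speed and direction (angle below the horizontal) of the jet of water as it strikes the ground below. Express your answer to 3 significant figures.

40.3 m/s at 58.4° below the horizontal

v_x = 24.9 cos 31.9° = 21.14 m/s (constant).
|v_y| at impact = √((13.16)² + 2×10×50.2) = 34.31 m/s.
Speed = √(21.14² + 34.31²) = 40.3 m/s; angle = arctan(34.31/21.14) = 58.4° below horizontal.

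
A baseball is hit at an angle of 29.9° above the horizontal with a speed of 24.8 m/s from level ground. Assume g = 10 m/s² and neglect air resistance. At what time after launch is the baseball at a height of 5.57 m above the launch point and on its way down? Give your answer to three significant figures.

v_y0 = 24.8 sin 29.9° = 12.36 m/s.
Set y = v_y0 t − ½ g t² = 5.57: 5.000 t² − 12.36 t + 5.57 = 0.
t = [12.36 ± √(152.8 − 111.4)] / 10 = (12.36 ± 6.434) / 10, giving t = 0.593 s or t = 1.88 s.
On the way down corresponds to the larger root: t = 1.88 s.

1.88 s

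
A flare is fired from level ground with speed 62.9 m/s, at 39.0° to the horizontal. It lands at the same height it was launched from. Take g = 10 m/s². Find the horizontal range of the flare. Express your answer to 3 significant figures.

Components: v_x = 62.9 cos 39.0° = 48.88 m/s, v_y = 62.9 sin 39.0° = 39.58 m/s.
Time of flight (same landing height): t = 2 v_y / g = 2 × 39.58 / 10 = 7.916 s.
Range: R = v_x · t = 48.88 × 7.916 = 387 m.

387 m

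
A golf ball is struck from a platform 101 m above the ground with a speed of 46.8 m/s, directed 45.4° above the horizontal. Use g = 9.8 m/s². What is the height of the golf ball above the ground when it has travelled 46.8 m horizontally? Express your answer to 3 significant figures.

v_x = 46.8 cos 45.4° = 32.86 m/s, v_y0 = 46.8 sin 45.4° = 33.32 m/s.
Time to reach x = 46.8 m: t = x / v_x = 46.8 / 32.86 = 1.424 s.
y = 101 + v_y0 t − ½ g t² = 101 + 33.32×1.424 − 4.900×1.424² = 139 m.

139 m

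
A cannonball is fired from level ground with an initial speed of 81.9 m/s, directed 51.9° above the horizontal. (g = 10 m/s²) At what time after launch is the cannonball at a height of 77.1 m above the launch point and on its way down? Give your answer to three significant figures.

11.6 s

v_y0 = 81.9 sin 51.9° = 64.45 m/s.
Set y = v_y0 t − ½ g t² = 77.1: 5.000 t² − 64.45 t + 77.1 = 0.
t = [64.45 ± √(4154 − 1542)] / 10 = (64.45 ± 51.11) / 10, giving t = 1.33 s or t = 11.6 s.
On the way down corresponds to the larger root: t = 11.6 s.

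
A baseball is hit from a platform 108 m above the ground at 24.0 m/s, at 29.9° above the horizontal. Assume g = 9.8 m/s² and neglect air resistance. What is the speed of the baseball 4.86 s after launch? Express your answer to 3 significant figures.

v_x = 24.0 cos 29.9° = 20.81 m/s (constant).
v_y(t) = 24.0 sin 29.9° − g t = 11.96 − 9.8 × 4.86 = -35.67 m/s.
Speed = √(v_x² + v_y²) = √(433.1 + 1272) = 41.3 m/s.

41.3 m/s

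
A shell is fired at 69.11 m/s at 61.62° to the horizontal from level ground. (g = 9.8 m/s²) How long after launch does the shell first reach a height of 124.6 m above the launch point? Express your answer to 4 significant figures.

2.590 s

v_y0 = 69.11 sin 61.62° = 60.804 m/s.
Set y = v_y0 t − ½ g t² = 124.6: 4.900 t² − 60.804 t + 124.6 = 0.
t = [60.804 ± √(3697.1 − 2442.2)] / 9.8 = (60.804 ± 35.425) / 9.8, giving t = 2.590 s or t = 9.819 s.
The shell is on the way up at the first time, so t = 2.590 s.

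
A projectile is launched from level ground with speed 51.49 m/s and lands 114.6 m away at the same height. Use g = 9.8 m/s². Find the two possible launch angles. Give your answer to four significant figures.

12.53° and 77.47°

Level-ground range: R = v₀² sin(2θ)/g ⇒ sin 2θ = R g / v₀² = 114.6×9.8/51.49² = 0.4236.
2θ = arcsin(0.4236) = 25.062° or 180° − 25.062° = 154.938°.
So θ = 12.53° or θ = 77.47°.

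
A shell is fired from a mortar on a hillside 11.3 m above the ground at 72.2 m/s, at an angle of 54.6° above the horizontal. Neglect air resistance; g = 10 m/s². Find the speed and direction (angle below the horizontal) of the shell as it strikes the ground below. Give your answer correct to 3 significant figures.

73.7 m/s at 55.5° below the horizontal

v_x = 72.2 cos 54.6° = 41.82 m/s (constant).
|v_y| at impact = √((58.85)² + 2×10×11.3) = 60.74 m/s.
Speed = √(41.82² + 60.74²) = 73.7 m/s; angle = arctan(60.74/41.82) = 55.5° below horizontal.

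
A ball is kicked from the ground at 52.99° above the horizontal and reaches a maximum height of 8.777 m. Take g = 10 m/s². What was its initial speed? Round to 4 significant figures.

16.59 m/s

At maximum height v_y = 0, so (v₀ sin θ)² = 2 g H.
v₀ sin 52.99° = √(2 × 10 × 8.777) = 13.249 m/s.
v₀ = 13.249 / sin 52.99° = 13.249 / 0.7985 = 16.59 m/s.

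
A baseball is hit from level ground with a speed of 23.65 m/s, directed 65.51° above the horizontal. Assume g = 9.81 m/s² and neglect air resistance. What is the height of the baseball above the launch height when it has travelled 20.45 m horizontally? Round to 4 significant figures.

23.55 m

v_x = 23.65 cos 65.51° = 9.8037 m/s, v_y0 = 23.65 sin 65.51° = 21.522 m/s.
Time to reach x = 20.45 m: t = x / v_x = 20.45 / 9.8037 = 2.0859 s.
y = v_y0 t − ½ g t² = 21.522×2.0859 − 4.905×2.0859² = 23.55 m.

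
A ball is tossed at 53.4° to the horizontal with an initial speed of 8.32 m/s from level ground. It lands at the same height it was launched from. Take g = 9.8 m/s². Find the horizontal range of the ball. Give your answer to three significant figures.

For level ground, R = v₀² sin(2θ) / g.
sin(2 × 53.4°) = sin 106.8° = 0.9573.
R = (8.32)² × 0.9573 / 9.8 = 6.76 m.

6.76 m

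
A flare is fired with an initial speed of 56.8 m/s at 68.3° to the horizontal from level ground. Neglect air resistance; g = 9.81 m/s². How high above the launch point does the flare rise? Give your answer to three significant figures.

142 m

Vertical component of launch velocity: v_y = 56.8 sin 68.3° = 52.77 m/s.
At the highest point the vertical velocity is zero, so v_y² = 2 g h_max.
h_max = (52.77)² / (2 × 9.81) = 2785 / 19.62 = 142 m.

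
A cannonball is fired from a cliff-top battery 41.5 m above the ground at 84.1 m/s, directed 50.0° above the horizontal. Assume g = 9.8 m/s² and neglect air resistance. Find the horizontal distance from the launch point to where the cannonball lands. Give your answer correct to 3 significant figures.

Components: v_x = 84.1 cos 50.0° = 54.06 m/s, v_y = 84.1 sin 50.0° = 64.42 m/s.
Vertical: 0 = 41.5 + 64.42 t − ½(9.8) t² ⇒ 4.900 t² − 64.42 t − 41.5 = 0.
t = [64.42 + √(4150 + 813.4)] / 9.800 = 13.76 s.
Horizontal: R = v_x · t = 54.06 × 13.76 = 744 m.

744 m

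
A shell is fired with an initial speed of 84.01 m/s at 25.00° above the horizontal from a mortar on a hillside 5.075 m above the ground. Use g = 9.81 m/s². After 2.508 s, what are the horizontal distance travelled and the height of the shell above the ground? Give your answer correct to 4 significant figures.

v_x = 84.01 cos 25.00° = 76.139 m/s; v_y0 = 84.01 sin 25.00° = 35.504 m/s.
x = v_x t = 76.139 × 2.508 = 191.0 m.
y = 5.075 + v_y0 t − ½ g t² = 63.27 m.

x = 191.0 m, y = 63.27 m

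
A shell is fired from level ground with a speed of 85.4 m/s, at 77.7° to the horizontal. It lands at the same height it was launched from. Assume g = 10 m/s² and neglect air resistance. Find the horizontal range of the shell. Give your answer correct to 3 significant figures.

304 m

Components: v_x = 85.4 cos 77.7° = 18.19 m/s, v_y = 85.4 sin 77.7° = 83.44 m/s.
Time of flight (same landing height): t = 2 v_y / g = 2 × 83.44 / 10 = 16.69 s.
Range: R = v_x · t = 18.19 × 16.69 = 304 m.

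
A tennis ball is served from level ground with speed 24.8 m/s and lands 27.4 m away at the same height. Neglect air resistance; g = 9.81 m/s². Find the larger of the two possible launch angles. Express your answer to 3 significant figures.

77.0°

Level-ground range: R = v₀² sin(2θ)/g ⇒ sin 2θ = R g / v₀² = 27.4×9.81/24.8² = 0.4370.
2θ = arcsin(0.4370) = 25.91° or 180° − 25.91° = 154.09°.
So θ = 13.0° or θ = 77.0°.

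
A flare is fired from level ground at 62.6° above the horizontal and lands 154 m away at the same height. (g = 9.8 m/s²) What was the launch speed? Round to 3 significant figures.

43.0 m/s

On level ground, R = v₀² sin(2θ) / g, so v₀ = √(R g / sin 2θ).
sin(2 × 62.6°) = 0.8171.
v₀ = √(154 × 9.8 / 0.8171) = √1847 = 43.0 m/s.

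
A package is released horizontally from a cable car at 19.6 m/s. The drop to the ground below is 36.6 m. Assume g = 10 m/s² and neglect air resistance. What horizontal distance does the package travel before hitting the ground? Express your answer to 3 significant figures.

53.0 m

Initial vertical velocity is zero, so the fall time comes from h = ½ g t²: t = √(2 × 36.6 / 10) = 2.706 s.
Horizontal motion is uniform at 19.6 m/s, so x = 19.6 × 2.706 = 53.0 m.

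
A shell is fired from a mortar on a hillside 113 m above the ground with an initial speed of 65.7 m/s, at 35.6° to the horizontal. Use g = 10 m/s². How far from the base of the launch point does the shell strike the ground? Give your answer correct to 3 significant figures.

530 m

Components: v_x = 65.7 cos 35.6° = 53.42 m/s, v_y = 65.7 sin 35.6° = 38.25 m/s.
Vertical: 0 = 113 + 38.25 t − ½(10) t² ⇒ 5.000 t² − 38.25 t − 113 = 0.
t = [38.25 + √(1463 + 2260)] / 10.00 = 9.927 s.
Horizontal: R = v_x · t = 53.42 × 9.927 = 530 m.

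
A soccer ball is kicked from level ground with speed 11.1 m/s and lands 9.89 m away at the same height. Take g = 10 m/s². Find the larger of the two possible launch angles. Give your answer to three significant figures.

63.3°

Level-ground range: R = v₀² sin(2θ)/g ⇒ sin 2θ = R g / v₀² = 9.89×10/11.1² = 0.8027.
2θ = arcsin(0.8027) = 53.39° or 180° − 53.39° = 126.61°.
So θ = 26.7° or θ = 63.3°.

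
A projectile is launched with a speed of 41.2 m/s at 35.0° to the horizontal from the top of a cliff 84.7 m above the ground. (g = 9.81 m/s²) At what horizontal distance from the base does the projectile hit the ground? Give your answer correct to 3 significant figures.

Components: v_x = 41.2 cos 35.0° = 33.75 m/s, v_y = 41.2 sin 35.0° = 23.63 m/s.
Vertical: 0 = 84.7 + 23.63 t − ½(9.81) t² ⇒ 4.905 t² − 23.63 t − 84.7 = 0.
t = [23.63 + √(558.4 + 1662)] / 9.810 = 7.212 s.
Horizontal: R = v_x · t = 33.75 × 7.212 = 243 m.

243 m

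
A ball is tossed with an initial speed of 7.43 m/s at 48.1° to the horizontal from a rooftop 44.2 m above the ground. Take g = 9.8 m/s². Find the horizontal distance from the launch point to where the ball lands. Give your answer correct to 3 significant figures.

Components: v_x = 7.43 cos 48.1° = 4.962 m/s, v_y = 7.43 sin 48.1° = 5.530 m/s.
Vertical: 0 = 44.2 + 5.530 t − ½(9.8) t² ⇒ 4.900 t² − 5.530 t − 44.2 = 0.
t = [5.530 + √(30.58 + 866.3)] / 9.800 = 3.620 s.
Horizontal: R = v_x · t = 4.962 × 3.620 = 18.0 m.

18.0 m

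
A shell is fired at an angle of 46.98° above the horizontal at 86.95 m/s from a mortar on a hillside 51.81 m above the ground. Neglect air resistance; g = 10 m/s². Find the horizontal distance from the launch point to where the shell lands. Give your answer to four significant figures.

Components: v_x = 86.95 cos 46.98° = 59.322 m/s, v_y = 86.95 sin 46.98° = 63.571 m/s.
Vertical: 0 = 51.81 + 63.571 t − ½(10) t² ⇒ 5.000 t² − 63.571 t − 51.81 = 0.
t = [63.571 + √(4041.3 + 1036.2)] / 10.00 = 13.483 s.
Horizontal: R = v_x · t = 59.322 × 13.483 = 799.8 m.

799.8 m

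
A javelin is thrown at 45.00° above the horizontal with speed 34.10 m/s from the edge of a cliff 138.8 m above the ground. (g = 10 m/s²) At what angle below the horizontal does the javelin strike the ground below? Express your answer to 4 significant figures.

v_x = 34.10 cos 45.00° = 24.112 m/s.
At impact |v_y| = √(v_y0² + 2 g h) = √(24.112² + 2×10×138.8) = 57.943 m/s.
Angle below horizontal = arctan(|v_y| / v_x) = arctan(57.943 / 24.112) = 67.41°.

67.41°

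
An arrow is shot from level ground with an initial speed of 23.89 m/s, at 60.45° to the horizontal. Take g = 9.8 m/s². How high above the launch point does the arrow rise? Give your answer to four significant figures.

Vertical component of launch velocity: v_y = 23.89 sin 60.45° = 20.783 m/s.
At the highest point the vertical velocity is zero, so v_y² = 2 g h_max.
h_max = (20.783)² / (2 × 9.8) = 431.93 / 19.60 = 22.04 m.

22.04 m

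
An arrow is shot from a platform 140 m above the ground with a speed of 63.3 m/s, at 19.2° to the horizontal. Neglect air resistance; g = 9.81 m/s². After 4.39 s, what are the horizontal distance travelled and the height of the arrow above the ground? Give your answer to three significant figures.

v_x = 63.3 cos 19.2° = 59.78 m/s; v_y0 = 63.3 sin 19.2° = 20.82 m/s.
x = v_x t = 59.78 × 4.39 = 262 m.
y = 140 + v_y0 t − ½ g t² = 137 m.

x = 262 m, y = 137 m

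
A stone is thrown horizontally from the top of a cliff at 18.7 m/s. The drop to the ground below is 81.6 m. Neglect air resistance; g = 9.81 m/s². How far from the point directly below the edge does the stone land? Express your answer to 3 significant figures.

Initial vertical velocity is zero, so the fall time comes from h = ½ g t²: t = √(2 × 81.6 / 9.81) = 4.079 s.
Horizontal motion is uniform at 18.7 m/s, so x = 18.7 × 4.079 = 76.3 m.

76.3 m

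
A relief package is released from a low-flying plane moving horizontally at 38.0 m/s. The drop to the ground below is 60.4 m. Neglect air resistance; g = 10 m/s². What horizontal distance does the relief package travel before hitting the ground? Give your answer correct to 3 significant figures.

132 m

Initial vertical velocity is zero, so the fall time comes from h = ½ g t²: t = √(2 × 60.4 / 10) = 3.476 s.
Horizontal motion is uniform at 38.0 m/s, so x = 38.0 × 3.476 = 132 m.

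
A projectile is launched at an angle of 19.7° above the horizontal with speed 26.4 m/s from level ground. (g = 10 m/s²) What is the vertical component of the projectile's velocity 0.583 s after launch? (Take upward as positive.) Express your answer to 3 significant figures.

Initial vertical component: v_y0 = 26.4 sin 19.7° = 8.899 m/s.
v_y(t) = v_y0 − g t = 8.899 − 10 × 0.583 = 3.07 m/s.

3.07 m/s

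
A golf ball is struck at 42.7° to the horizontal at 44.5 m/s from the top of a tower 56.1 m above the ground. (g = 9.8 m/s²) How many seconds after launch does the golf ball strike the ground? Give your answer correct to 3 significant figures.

7.65 s

Vertical component: v_y = 44.5 sin 42.7° = 30.18 m/s.
Taking up as positive with launch at y = 56.1 m, landing at y = 0: 0 = 56.1 + 30.18 t − ½(9.8) t².
Solving 4.900 t² − 30.18 t − 56.1 = 0 gives t = [30.18 + √(30.18² + 4·4.900·56.1)] / 9.800 = 7.65 s.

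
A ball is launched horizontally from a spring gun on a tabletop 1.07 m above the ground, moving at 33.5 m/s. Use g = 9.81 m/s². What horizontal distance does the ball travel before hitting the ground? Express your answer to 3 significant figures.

15.6 m

Initial vertical velocity is zero, so the fall time comes from h = ½ g t²: t = √(2 × 1.07 / 9.81) = 0.4671 s.
Horizontal motion is uniform at 33.5 m/s, so x = 33.5 × 0.4671 = 15.6 m.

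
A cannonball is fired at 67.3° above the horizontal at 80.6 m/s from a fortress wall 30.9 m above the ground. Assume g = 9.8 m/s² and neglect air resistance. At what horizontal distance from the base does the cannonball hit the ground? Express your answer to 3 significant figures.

485 m

Components: v_x = 80.6 cos 67.3° = 31.10 m/s, v_y = 80.6 sin 67.3° = 74.36 m/s.
Vertical: 0 = 30.9 + 74.36 t − ½(9.8) t² ⇒ 4.900 t² − 74.36 t − 30.9 = 0.
t = [74.36 + √(5529 + 605.6)] / 9.800 = 15.58 s.
Horizontal: R = v_x · t = 31.10 × 15.58 = 485 m.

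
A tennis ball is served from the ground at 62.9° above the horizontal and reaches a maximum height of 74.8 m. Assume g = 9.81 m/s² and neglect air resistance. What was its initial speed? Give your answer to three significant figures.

43.0 m/s

At maximum height v_y = 0, so (v₀ sin θ)² = 2 g H.
v₀ sin 62.9° = √(2 × 9.81 × 74.8) = 38.31 m/s.
v₀ = 38.31 / sin 62.9° = 38.31 / 0.8902 = 43.0 m/s.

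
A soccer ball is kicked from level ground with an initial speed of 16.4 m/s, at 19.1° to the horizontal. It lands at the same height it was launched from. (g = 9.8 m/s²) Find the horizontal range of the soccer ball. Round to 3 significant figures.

17.0 m

For level ground, R = v₀² sin(2θ) / g.
sin(2 × 19.1°) = sin 38.20° = 0.6184.
R = (16.4)² × 0.6184 / 9.8 = 17.0 m.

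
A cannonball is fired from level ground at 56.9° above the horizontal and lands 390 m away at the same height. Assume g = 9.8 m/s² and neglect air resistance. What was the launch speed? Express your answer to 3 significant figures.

On level ground, R = v₀² sin(2θ) / g, so v₀ = √(R g / sin 2θ).
sin(2 × 56.9°) = 0.9150.
v₀ = √(390 × 9.8 / 0.9150) = √4177 = 64.6 m/s.

64.6 m/s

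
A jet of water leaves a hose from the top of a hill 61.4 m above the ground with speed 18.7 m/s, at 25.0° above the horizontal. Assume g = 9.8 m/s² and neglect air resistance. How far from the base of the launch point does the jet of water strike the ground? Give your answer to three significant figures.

75.2 m

Components: v_x = 18.7 cos 25.0° = 16.95 m/s, v_y = 18.7 sin 25.0° = 7.903 m/s.
Vertical: 0 = 61.4 + 7.903 t − ½(9.8) t² ⇒ 4.900 t² − 7.903 t − 61.4 = 0.
t = [7.903 + √(62.46 + 1203)] / 9.800 = 4.436 s.
Horizontal: R = v_x · t = 16.95 × 4.436 = 75.2 m.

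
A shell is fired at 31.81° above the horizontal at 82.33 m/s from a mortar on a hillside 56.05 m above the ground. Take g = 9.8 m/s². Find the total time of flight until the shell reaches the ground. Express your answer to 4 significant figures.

10.00 s

Vertical component: v_y = 82.33 sin 31.81° = 43.396 m/s.
Taking up as positive with launch at y = 56.05 m, landing at y = 0: 0 = 56.05 + 43.396 t − ½(9.8) t².
Solving 4.900 t² − 43.396 t − 56.05 = 0 gives t = [43.396 + √(43.396² + 4·4.900·56.05)] / 9.800 = 10.00 s.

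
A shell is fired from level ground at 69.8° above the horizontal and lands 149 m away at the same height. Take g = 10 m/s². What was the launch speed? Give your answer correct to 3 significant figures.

47.9 m/s

On level ground, R = v₀² sin(2θ) / g, so v₀ = √(R g / sin 2θ).
sin(2 × 69.8°) = 0.6481.
v₀ = √(149 × 10 / 0.6481) = √2299 = 47.9 m/s.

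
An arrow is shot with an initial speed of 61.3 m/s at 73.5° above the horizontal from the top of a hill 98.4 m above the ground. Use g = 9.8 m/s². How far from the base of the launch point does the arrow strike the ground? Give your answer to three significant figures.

Components: v_x = 61.3 cos 73.5° = 17.41 m/s, v_y = 61.3 sin 73.5° = 58.78 m/s.
Vertical: 0 = 98.4 + 58.78 t − ½(9.8) t² ⇒ 4.900 t² − 58.78 t − 98.4 = 0.
t = [58.78 + √(3455 + 1929)] / 9.800 = 13.49 s.
Horizontal: R = v_x · t = 17.41 × 13.49 = 235 m.

235 m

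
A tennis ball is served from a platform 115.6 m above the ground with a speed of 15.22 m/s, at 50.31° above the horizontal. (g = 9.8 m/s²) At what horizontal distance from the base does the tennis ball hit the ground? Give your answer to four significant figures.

60.24 m

Components: v_x = 15.22 cos 50.31° = 9.7200 m/s, v_y = 15.22 sin 50.31° = 11.712 m/s.
Vertical: 0 = 115.6 + 11.712 t − ½(9.8) t² ⇒ 4.900 t² − 11.712 t − 115.6 = 0.
t = [11.712 + √(137.17 + 2265.8)] / 9.800 = 6.1972 s.
Horizontal: R = v_x · t = 9.7200 × 6.1972 = 60.24 m.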